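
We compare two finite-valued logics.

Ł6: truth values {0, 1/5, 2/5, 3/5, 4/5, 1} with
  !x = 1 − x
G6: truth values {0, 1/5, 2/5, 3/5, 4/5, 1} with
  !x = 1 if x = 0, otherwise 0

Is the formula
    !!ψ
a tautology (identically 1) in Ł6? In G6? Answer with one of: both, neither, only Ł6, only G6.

In Ł6: at ψ = 0 the value is 0 — not a tautology.
In G6: at ψ = 0 the value is 0 — not a tautology.

neither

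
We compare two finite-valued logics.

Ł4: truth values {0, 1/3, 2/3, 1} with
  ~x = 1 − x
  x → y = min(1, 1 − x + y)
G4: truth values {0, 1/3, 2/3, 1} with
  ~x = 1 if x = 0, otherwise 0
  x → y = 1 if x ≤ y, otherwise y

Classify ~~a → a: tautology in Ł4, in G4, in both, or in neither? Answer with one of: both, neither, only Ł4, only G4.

only Ł4

In Ł4: every assignment gives 1 — tautology.
In G4: at a = 1/3 the value is 1/3 — not a tautology.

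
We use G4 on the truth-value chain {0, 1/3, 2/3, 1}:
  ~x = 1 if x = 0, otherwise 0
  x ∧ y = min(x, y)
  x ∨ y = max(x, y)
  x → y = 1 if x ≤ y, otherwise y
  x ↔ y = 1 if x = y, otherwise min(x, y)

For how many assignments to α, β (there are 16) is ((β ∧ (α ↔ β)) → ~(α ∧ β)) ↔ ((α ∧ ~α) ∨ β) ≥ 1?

α = 0, β = 0 ↦ 0  <
α = 0, β = 1/3 ↦ 1/3  <
α = 0, β = 2/3 ↦ 2/3  <
α = 0, β = 1 ↦ 1  ≥
α = 1/3, β = 0 ↦ 0  <
α = 1/3, β = 1/3 ↦ 0  <
α = 1/3, β = 2/3 ↦ 0  <
α = 1/3, β = 1 ↦ 0  <
α = 2/3, β = 0 ↦ 0  <
α = 2/3, β = 1/3 ↦ 0  <
α = 2/3, β = 2/3 ↦ 0  <
α = 2/3, β = 1 ↦ 0  <
α = 1, β = 0 ↦ 0  <
α = 1, β = 1/3 ↦ 0  <
α = 1, β = 2/3 ↦ 0  <
α = 1, β = 1 ↦ 0  <
So 1 of the 16 assignments meets the threshold.

1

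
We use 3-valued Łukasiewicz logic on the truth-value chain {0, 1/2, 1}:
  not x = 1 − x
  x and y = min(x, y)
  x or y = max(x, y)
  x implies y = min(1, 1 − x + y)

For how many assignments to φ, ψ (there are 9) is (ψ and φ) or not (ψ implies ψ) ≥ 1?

φ = 0, ψ = 0 ↦ 0  <
φ = 0, ψ = 1/2 ↦ 0  <
φ = 0, ψ = 1 ↦ 0  <
φ = 1/2, ψ = 0 ↦ 0  <
φ = 1/2, ψ = 1/2 ↦ 1/2  <
φ = 1/2, ψ = 1 ↦ 1/2  <
φ = 1, ψ = 0 ↦ 0  <
φ = 1, ψ = 1/2 ↦ 1/2  <
φ = 1, ψ = 1 ↦ 1  ≥
So 1 of the 9 assignments meets the threshold.

1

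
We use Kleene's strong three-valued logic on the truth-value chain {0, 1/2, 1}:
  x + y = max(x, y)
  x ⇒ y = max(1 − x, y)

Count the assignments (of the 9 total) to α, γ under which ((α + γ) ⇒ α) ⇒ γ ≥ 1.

α = 0, γ = 0 ↦ 0  <
α = 0, γ = 1/2 ↦ 1/2  <
α = 0, γ = 1 ↦ 1  ≥
α = 1/2, γ = 0 ↦ 1/2  <
α = 1/2, γ = 1/2 ↦ 1/2  <
α = 1/2, γ = 1 ↦ 1  ≥
α = 1, γ = 0 ↦ 0  <
α = 1, γ = 1/2 ↦ 1/2  <
α = 1, γ = 1 ↦ 1  ≥
So 3 of the 9 assignments meet the threshold.

3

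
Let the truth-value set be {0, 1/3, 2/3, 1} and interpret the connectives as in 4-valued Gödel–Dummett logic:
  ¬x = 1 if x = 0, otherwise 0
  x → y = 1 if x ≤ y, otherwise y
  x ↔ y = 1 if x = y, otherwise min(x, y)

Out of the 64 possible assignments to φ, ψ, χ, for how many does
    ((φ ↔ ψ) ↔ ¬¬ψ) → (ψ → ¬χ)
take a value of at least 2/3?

37

value 1: 37 assignments (counts)
value 0: 27 assignments
So 37 of the 64 assignments meet the threshold.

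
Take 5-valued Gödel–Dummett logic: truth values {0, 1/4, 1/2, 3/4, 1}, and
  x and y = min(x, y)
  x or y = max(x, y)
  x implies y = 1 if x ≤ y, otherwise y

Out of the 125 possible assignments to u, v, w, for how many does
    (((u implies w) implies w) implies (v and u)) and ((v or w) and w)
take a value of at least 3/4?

8

value 1: 1 assignment (counts)
value 3/4: 7 assignments (counts)
value 1/2: 19 assignments
value 1/4: 37 assignments
value 0: 61 assignments
So 8 of the 125 assignments meet the threshold.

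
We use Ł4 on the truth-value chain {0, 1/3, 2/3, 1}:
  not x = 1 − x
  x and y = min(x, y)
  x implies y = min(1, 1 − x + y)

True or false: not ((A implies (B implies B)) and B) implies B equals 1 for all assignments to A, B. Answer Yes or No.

Counterexample: take A = 0, B = 0.
B implies B = 0 implies 0 = 1
A implies (B implies B) = 0 implies 1 = 1
(A implies (B implies B)) and B = 1 and 0 = 0
not ((A implies (B implies B)) and B) = not 0 = 1
not ((A implies (B implies B)) and B) implies B = 1 implies 0 = 0
This gives 0 ≠ 1.

No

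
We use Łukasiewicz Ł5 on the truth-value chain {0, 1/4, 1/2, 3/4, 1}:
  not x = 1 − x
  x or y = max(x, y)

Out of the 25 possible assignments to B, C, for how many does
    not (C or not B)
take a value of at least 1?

1

value 1: 1 assignment (counts)
value 3/4: 3 assignments
value 1/2: 5 assignments
value 1/4: 7 assignments
value 0: 9 assignments
So 1 of the 25 assignments meets the threshold.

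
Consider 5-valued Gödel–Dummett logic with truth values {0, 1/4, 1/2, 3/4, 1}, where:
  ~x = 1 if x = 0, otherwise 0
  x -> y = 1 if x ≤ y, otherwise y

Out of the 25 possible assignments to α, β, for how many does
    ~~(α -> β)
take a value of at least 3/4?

value 1: 21 assignments (counts)
value 0: 4 assignments
So 21 of the 25 assignments meet the threshold.

21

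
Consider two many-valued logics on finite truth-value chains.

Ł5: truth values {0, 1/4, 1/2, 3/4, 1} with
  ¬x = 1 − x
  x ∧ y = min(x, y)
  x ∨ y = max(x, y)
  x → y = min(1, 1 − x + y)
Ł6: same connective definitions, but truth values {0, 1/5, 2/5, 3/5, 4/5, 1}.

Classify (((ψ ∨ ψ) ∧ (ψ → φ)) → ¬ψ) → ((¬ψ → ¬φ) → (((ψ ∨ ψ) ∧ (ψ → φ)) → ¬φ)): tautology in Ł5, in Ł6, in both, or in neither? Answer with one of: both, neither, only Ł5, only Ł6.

both

In Ł5: every assignment gives 1 — tautology.
In Ł6: every assignment gives 1 — tautology.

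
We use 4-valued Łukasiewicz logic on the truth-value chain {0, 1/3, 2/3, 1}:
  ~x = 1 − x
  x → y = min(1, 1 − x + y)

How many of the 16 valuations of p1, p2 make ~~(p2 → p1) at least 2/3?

p1 = 0, p2 = 0 ↦ 1  ≥
p1 = 0, p2 = 1/3 ↦ 2/3  ≥
p1 = 0, p2 = 2/3 ↦ 1/3  <
p1 = 0, p2 = 1 ↦ 0  <
p1 = 1/3, p2 = 0 ↦ 1  ≥
p1 = 1/3, p2 = 1/3 ↦ 1  ≥
p1 = 1/3, p2 = 2/3 ↦ 2/3  ≥
p1 = 1/3, p2 = 1 ↦ 1/3  <
p1 = 2/3, p2 = 0 ↦ 1  ≥
p1 = 2/3, p2 = 1/3 ↦ 1  ≥
p1 = 2/3, p2 = 2/3 ↦ 1  ≥
p1 = 2/3, p2 = 1 ↦ 2/3  ≥
p1 = 1, p2 = 0 ↦ 1  ≥
p1 = 1, p2 = 1/3 ↦ 1  ≥
p1 = 1, p2 = 2/3 ↦ 1  ≥
p1 = 1, p2 = 1 ↦ 1  ≥
So 13 of the 16 assignments meet the threshold.

13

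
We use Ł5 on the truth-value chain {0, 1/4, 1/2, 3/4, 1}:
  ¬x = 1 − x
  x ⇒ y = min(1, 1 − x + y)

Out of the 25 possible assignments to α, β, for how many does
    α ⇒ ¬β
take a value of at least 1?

15

value 1: 15 assignments (counts)
value 3/4: 4 assignments
value 1/2: 3 assignments
value 1/4: 2 assignments
value 0: 1 assignment
So 15 of the 25 assignments meet the threshold.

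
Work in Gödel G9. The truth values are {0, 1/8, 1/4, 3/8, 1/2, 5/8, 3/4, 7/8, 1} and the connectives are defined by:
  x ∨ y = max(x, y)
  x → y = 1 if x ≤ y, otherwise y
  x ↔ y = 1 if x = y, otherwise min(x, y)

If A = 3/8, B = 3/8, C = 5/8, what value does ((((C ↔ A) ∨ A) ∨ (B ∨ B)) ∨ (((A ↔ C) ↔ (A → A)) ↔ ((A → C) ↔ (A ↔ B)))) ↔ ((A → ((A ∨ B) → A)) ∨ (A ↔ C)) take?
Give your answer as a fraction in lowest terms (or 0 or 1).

C ↔ A = 5/8 ↔ 3/8 = 3/8
(C ↔ A) ∨ A = 3/8 ∨ 3/8 = 3/8
B ∨ B = 3/8 ∨ 3/8 = 3/8
((C ↔ A) ∨ A) ∨ (B ∨ B) = 3/8 ∨ 3/8 = 3/8
A ↔ C = 3/8 ↔ 5/8 = 3/8
A → A = 3/8 → 3/8 = 1
(A ↔ C) ↔ (A → A) = 3/8 ↔ 1 = 3/8
A → C = 3/8 → 5/8 = 1
A ↔ B = 3/8 ↔ 3/8 = 1
(A → C) ↔ (A ↔ B) = 1 ↔ 1 = 1
((A ↔ C) ↔ (A → A)) ↔ ((A → C) ↔ (A ↔ B)) = 3/8 ↔ 1 = 3/8
(((C ↔ A) ∨ A) ∨ (B ∨ B)) ∨ (((A ↔ C) ↔ (A → A)) ↔ ((A → C) ↔ (A ↔ B))) = 3/8 ∨ 3/8 = 3/8
A ∨ B = 3/8 ∨ 3/8 = 3/8
(A ∨ B) → A = 3/8 → 3/8 = 1
A → ((A ∨ B) → A) = 3/8 → 1 = 1
A ↔ C = 3/8 ↔ 5/8 = 3/8
(A → ((A ∨ B) → A)) ∨ (A ↔ C) = 1 ∨ 3/8 = 1
((((C ↔ A) ∨ A) ∨ (B ∨ B)) ∨ (((A ↔ C) ↔ (A → A)) ↔ ((A → C) ↔ (A ↔ B)))) ↔ ((A → ((A ∨ B) → A)) ∨ (A ↔ C)) = 3/8 ↔ 1 = 3/8

3/8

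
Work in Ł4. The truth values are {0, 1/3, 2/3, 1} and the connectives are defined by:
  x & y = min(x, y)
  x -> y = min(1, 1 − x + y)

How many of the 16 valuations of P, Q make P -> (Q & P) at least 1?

P = 0, Q = 0 ↦ 1  ≥
P = 0, Q = 1/3 ↦ 1  ≥
P = 0, Q = 2/3 ↦ 1  ≥
P = 0, Q = 1 ↦ 1  ≥
P = 1/3, Q = 0 ↦ 2/3  <
P = 1/3, Q = 1/3 ↦ 1  ≥
P = 1/3, Q = 2/3 ↦ 1  ≥
P = 1/3, Q = 1 ↦ 1  ≥
P = 2/3, Q = 0 ↦ 1/3  <
P = 2/3, Q = 1/3 ↦ 2/3  <
P = 2/3, Q = 2/3 ↦ 1  ≥
P = 2/3, Q = 1 ↦ 1  ≥
P = 1, Q = 0 ↦ 0  <
P = 1, Q = 1/3 ↦ 1/3  <
P = 1, Q = 2/3 ↦ 2/3  <
P = 1, Q = 1 ↦ 1  ≥
So 10 of the 16 assignments meet the threshold.

10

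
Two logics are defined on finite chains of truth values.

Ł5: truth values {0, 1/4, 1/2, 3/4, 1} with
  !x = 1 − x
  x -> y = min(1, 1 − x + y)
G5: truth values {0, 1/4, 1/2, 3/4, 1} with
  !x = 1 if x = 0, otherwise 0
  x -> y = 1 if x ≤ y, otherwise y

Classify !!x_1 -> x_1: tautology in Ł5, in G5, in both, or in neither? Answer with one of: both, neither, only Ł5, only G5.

In Ł5: every assignment gives 1 — tautology.
In G5: at x_1 = 1/4 the value is 1/4 — not a tautology.

only Ł5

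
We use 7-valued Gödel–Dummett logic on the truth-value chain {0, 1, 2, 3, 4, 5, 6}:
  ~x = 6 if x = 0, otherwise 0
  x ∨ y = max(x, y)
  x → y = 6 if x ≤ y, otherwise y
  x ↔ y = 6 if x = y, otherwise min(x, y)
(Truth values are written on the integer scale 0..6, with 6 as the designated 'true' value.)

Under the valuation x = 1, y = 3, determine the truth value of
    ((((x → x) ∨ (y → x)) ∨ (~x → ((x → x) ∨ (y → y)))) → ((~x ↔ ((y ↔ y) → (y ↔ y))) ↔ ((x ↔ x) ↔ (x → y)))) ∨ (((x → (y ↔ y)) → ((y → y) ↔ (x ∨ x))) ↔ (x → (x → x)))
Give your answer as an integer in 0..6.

x → x = 1 → 1 = 6
y → x = 3 → 1 = 1
(x → x) ∨ (y → x) = 6 ∨ 1 = 6
~x = ~1 = 0
x → x = 1 → 1 = 6
y → y = 3 → 3 = 6
(x → x) ∨ (y → y) = 6 ∨ 6 = 6
~x → ((x → x) ∨ (y → y)) = 0 → 6 = 6
((x → x) ∨ (y → x)) ∨ (~x → ((x → x) ∨ (y → y))) = 6 ∨ 6 = 6
~x = ~1 = 0
y ↔ y = 3 ↔ 3 = 6
y ↔ y = 3 ↔ 3 = 6
(y ↔ y) → (y ↔ y) = 6 → 6 = 6
~x ↔ ((y ↔ y) → (y ↔ y)) = 0 ↔ 6 = 0
x ↔ x = 1 ↔ 1 = 6
x → y = 1 → 3 = 6
(x ↔ x) ↔ (x → y) = 6 ↔ 6 = 6
(~x ↔ ((y ↔ y) → (y ↔ y))) ↔ ((x ↔ x) ↔ (x → y)) = 0 ↔ 6 = 0
(((x → x) ∨ (y → x)) ∨ (~x → ((x → x) ∨ (y → y)))) → ((~x ↔ ((y ↔ y) → (y ↔ y))) ↔ ((x ↔ x) ↔ (x → y))) = 6 → 0 = 0
y ↔ y = 3 ↔ 3 = 6
x → (y ↔ y) = 1 → 6 = 6
y → y = 3 → 3 = 6
x ∨ x = 1 ∨ 1 = 1
(y → y) ↔ (x ∨ x) = 6 ↔ 1 = 1
(x → (y ↔ y)) → ((y → y) ↔ (x ∨ x)) = 6 → 1 = 1
x → x = 1 → 1 = 6
x → (x → x) = 1 → 6 = 6
((x → (y ↔ y)) → ((y → y) ↔ (x ∨ x))) ↔ (x → (x → x)) = 1 ↔ 6 = 1
((((x → x) ∨ (y → x)) ∨ (~x → ((x → x) ∨ (y → y)))) → ((~x ↔ ((y ↔ y) → (y ↔ y))) ↔ ((x ↔ x) ↔ (x → y)))) ∨ (((x → (y ↔ y)) → ((y → y) ↔ (x ∨ x))) ↔ (x → (x → x))) = 0 ∨ 1 = 1

1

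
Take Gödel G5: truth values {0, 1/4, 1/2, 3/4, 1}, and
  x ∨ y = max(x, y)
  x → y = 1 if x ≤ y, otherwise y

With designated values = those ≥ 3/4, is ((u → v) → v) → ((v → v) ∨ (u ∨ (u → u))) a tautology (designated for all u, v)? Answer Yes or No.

Yes

At u = 1, v = 3/4, for instance:
u → v = 1 → 3/4 = 3/4
(u → v) → v = 3/4 → 3/4 = 1
v → v = 3/4 → 3/4 = 1
u → u = 1 → 1 = 1
u ∨ (u → u) = 1 ∨ 1 = 1
(v → v) ∨ (u ∨ (u → u)) = 1 ∨ 1 = 1
((u → v) → v) → ((v → v) ∨ (u ∨ (u → u))) = 1 → 1 = 1
and checking the remaining 24 assignments likewise gives ≥ 3/4 in every case.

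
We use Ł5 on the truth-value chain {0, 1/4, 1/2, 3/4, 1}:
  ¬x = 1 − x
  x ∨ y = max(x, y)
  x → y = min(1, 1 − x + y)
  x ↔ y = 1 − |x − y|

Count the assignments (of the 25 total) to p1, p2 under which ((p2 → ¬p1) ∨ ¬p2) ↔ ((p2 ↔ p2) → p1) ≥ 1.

value 1: 3 assignments (counts)
value 3/4: 5 assignments
value 1/2: 6 assignments
value 1/4: 5 assignments
value 0: 6 assignments
So 3 of the 25 assignments meet the threshold.

3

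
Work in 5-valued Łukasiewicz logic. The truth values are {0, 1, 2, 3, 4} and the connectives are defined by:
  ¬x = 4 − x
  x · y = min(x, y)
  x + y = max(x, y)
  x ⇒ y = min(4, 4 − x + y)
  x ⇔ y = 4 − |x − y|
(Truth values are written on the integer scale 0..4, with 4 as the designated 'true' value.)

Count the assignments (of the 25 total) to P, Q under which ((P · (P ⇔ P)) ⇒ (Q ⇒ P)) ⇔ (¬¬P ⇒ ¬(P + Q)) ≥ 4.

12

value 4: 12 assignments (counts)
value 3: 2 assignments
value 2: 5 assignments
value 1: 1 assignment
value 0: 5 assignments
So 12 of the 25 assignments meet the threshold.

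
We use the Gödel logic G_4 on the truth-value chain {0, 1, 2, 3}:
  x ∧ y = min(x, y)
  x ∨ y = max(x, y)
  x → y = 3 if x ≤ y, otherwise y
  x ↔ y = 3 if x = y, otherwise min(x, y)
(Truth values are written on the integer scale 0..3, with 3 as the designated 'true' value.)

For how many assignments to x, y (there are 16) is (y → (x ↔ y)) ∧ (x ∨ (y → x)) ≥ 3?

x = 0, y = 0 ↦ 3  ≥
x = 0, y = 1 ↦ 0  <
x = 0, y = 2 ↦ 0  <
x = 0, y = 3 ↦ 0  <
x = 1, y = 0 ↦ 3  ≥
x = 1, y = 1 ↦ 3  ≥
x = 1, y = 2 ↦ 1  <
x = 1, y = 3 ↦ 1  <
x = 2, y = 0 ↦ 3  ≥
x = 2, y = 1 ↦ 3  ≥
x = 2, y = 2 ↦ 3  ≥
x = 2, y = 3 ↦ 2  <
x = 3, y = 0 ↦ 3  ≥
x = 3, y = 1 ↦ 3  ≥
x = 3, y = 2 ↦ 3  ≥
x = 3, y = 3 ↦ 3  ≥
So 10 of the 16 assignments meet the threshold.

10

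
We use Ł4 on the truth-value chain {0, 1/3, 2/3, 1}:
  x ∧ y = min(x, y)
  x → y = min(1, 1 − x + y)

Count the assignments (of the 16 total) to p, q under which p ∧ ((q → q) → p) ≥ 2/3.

p = 0, q = 0 ↦ 0  <
p = 0, q = 1/3 ↦ 0  <
p = 0, q = 2/3 ↦ 0  <
p = 0, q = 1 ↦ 0  <
p = 1/3, q = 0 ↦ 1/3  <
p = 1/3, q = 1/3 ↦ 1/3  <
p = 1/3, q = 2/3 ↦ 1/3  <
p = 1/3, q = 1 ↦ 1/3  <
p = 2/3, q = 0 ↦ 2/3  ≥
p = 2/3, q = 1/3 ↦ 2/3  ≥
p = 2/3, q = 2/3 ↦ 2/3  ≥
p = 2/3, q = 1 ↦ 2/3  ≥
p = 1, q = 0 ↦ 1  ≥
p = 1, q = 1/3 ↦ 1  ≥
p = 1, q = 2/3 ↦ 1  ≥
p = 1, q = 1 ↦ 1  ≥
So 8 of the 16 assignments meet the threshold.

8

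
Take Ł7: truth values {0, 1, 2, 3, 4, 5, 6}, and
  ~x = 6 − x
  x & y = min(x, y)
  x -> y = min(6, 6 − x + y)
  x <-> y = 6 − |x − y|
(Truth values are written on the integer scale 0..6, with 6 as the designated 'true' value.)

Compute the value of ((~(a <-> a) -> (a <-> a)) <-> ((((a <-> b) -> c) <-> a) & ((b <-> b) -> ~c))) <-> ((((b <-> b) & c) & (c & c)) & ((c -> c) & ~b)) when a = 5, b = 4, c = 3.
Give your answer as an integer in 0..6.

a <-> a = 5 <-> 5 = 6
~(a <-> a) = ~6 = 0
a <-> a = 5 <-> 5 = 6
~(a <-> a) -> (a <-> a) = 0 -> 6 = 6
a <-> b = 5 <-> 4 = 5
(a <-> b) -> c = 5 -> 3 = 4
((a <-> b) -> c) <-> a = 4 <-> 5 = 5
b <-> b = 4 <-> 4 = 6
~c = ~3 = 3
(b <-> b) -> ~c = 6 -> 3 = 3
(((a <-> b) -> c) <-> a) & ((b <-> b) -> ~c) = 5 & 3 = 3
(~(a <-> a) -> (a <-> a)) <-> ((((a <-> b) -> c) <-> a) & ((b <-> b) -> ~c)) = 6 <-> 3 = 3
b <-> b = 4 <-> 4 = 6
(b <-> b) & c = 6 & 3 = 3
c & c = 3 & 3 = 3
((b <-> b) & c) & (c & c) = 3 & 3 = 3
c -> c = 3 -> 3 = 6
~b = ~4 = 2
(c -> c) & ~b = 6 & 2 = 2
(((b <-> b) & c) & (c & c)) & ((c -> c) & ~b) = 3 & 2 = 2
((~(a <-> a) -> (a <-> a)) <-> ((((a <-> b) -> c) <-> a) & ((b <-> b) -> ~c))) <-> ((((b <-> b) & c) & (c & c)) & ((c -> c) & ~b)) = 3 <-> 2 = 5

5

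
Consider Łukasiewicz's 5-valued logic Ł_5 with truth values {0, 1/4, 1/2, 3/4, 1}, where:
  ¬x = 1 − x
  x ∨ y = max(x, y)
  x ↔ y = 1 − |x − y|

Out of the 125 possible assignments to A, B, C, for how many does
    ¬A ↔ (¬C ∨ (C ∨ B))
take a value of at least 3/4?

value 1: 25 assignments (counts)
value 3/4: 37 assignments (counts)
value 1/2: 28 assignments
value 1/4: 22 assignments
value 0: 13 assignments
So 62 of the 125 assignments meet the threshold.

62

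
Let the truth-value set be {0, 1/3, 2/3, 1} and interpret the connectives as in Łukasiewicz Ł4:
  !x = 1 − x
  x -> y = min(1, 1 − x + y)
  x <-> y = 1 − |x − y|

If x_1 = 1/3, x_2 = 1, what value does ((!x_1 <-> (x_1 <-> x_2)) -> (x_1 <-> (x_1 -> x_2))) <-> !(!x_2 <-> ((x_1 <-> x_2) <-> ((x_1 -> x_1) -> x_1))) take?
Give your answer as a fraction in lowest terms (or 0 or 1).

2/3

!x_1 = !1/3 = 2/3
x_1 <-> x_2 = 1/3 <-> 1 = 1/3
!x_1 <-> (x_1 <-> x_2) = 2/3 <-> 1/3 = 2/3
x_1 -> x_2 = 1/3 -> 1 = 1
x_1 <-> (x_1 -> x_2) = 1/3 <-> 1 = 1/3
(!x_1 <-> (x_1 <-> x_2)) -> (x_1 <-> (x_1 -> x_2)) = 2/3 -> 1/3 = 2/3
!x_2 = !1 = 0
x_1 <-> x_2 = 1/3 <-> 1 = 1/3
x_1 -> x_1 = 1/3 -> 1/3 = 1
(x_1 -> x_1) -> x_1 = 1 -> 1/3 = 1/3
(x_1 <-> x_2) <-> ((x_1 -> x_1) -> x_1) = 1/3 <-> 1/3 = 1
!x_2 <-> ((x_1 <-> x_2) <-> ((x_1 -> x_1) -> x_1)) = 0 <-> 1 = 0
!(!x_2 <-> ((x_1 <-> x_2) <-> ((x_1 -> x_1) -> x_1))) = !0 = 1
((!x_1 <-> (x_1 <-> x_2)) -> (x_1 <-> (x_1 -> x_2))) <-> !(!x_2 <-> ((x_1 <-> x_2) <-> ((x_1 -> x_1) -> x_1))) = 2/3 <-> 1 = 2/3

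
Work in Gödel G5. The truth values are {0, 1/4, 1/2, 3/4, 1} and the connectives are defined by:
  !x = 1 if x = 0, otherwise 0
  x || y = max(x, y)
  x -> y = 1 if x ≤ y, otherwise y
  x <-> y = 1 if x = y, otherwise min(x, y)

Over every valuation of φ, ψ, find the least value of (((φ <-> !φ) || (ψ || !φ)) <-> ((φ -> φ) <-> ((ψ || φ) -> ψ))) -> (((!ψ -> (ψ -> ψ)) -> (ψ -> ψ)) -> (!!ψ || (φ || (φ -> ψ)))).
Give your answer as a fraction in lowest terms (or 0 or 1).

1/4

Take φ = 1/4, ψ = 0:
!φ = !1/4 = 0
φ <-> !φ = 1/4 <-> 0 = 0
!φ = !1/4 = 0
ψ || !φ = 0 || 0 = 0
(φ <-> !φ) || (ψ || !φ) = 0 || 0 = 0
φ -> φ = 1/4 -> 1/4 = 1
ψ || φ = 0 || 1/4 = 1/4
(ψ || φ) -> ψ = 1/4 -> 0 = 0
(φ -> φ) <-> ((ψ || φ) -> ψ) = 1 <-> 0 = 0
((φ <-> !φ) || (ψ || !φ)) <-> ((φ -> φ) <-> ((ψ || φ) -> ψ)) = 0 <-> 0 = 1
!ψ = !0 = 1
ψ -> ψ = 0 -> 0 = 1
!ψ -> (ψ -> ψ) = 1 -> 1 = 1
ψ -> ψ = 0 -> 0 = 1
(!ψ -> (ψ -> ψ)) -> (ψ -> ψ) = 1 -> 1 = 1
!ψ = !0 = 1
!!ψ = !1 = 0
φ -> ψ = 1/4 -> 0 = 0
φ || (φ -> ψ) = 1/4 || 0 = 1/4
!!ψ || (φ || (φ -> ψ)) = 0 || 1/4 = 1/4
((!ψ -> (ψ -> ψ)) -> (ψ -> ψ)) -> (!!ψ || (φ || (φ -> ψ))) = 1 -> 1/4 = 1/4
(((φ <-> !φ) || (ψ || !φ)) <-> ((φ -> φ) <-> ((ψ || φ) -> ψ))) -> (((!ψ -> (ψ -> ψ)) -> (ψ -> ψ)) -> (!!ψ || (φ || (φ -> ψ)))) = 1 -> 1/4 = 1/4
No assignment yields a value below 1/4, so this is the minimum.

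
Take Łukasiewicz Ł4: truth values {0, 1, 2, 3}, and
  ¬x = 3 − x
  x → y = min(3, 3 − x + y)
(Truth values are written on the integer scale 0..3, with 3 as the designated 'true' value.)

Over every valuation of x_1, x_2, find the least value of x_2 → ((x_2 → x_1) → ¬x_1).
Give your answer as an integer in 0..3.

Take x_1 = 3, x_2 = 3:
x_2 → x_1 = 3 → 3 = 3
¬x_1 = ¬3 = 0
(x_2 → x_1) → ¬x_1 = 3 → 0 = 0
x_2 → ((x_2 → x_1) → ¬x_1) = 3 → 0 = 0
No assignment yields a value below 0, so this is the minimum.

0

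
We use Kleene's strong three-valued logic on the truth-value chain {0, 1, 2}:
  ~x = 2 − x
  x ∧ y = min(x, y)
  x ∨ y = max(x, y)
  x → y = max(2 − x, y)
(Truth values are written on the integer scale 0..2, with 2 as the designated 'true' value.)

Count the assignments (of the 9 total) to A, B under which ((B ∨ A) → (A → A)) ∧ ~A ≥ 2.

3

A = 0, B = 0 ↦ 2  ≥
A = 0, B = 1 ↦ 2  ≥
A = 0, B = 2 ↦ 2  ≥
A = 1, B = 0 ↦ 1  <
A = 1, B = 1 ↦ 1  <
A = 1, B = 2 ↦ 1  <
A = 2, B = 0 ↦ 0  <
A = 2, B = 1 ↦ 0  <
A = 2, B = 2 ↦ 0  <
So 3 of the 9 assignments meet the threshold.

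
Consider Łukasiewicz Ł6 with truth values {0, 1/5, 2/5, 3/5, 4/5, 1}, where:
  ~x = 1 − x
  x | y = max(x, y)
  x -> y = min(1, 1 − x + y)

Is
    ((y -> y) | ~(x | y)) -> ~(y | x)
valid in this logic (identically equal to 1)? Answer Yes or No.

Counterexample: take x = 0, y = 1/5.
y -> y = 1/5 -> 1/5 = 1
x | y = 0 | 1/5 = 1/5
~(x | y) = ~1/5 = 4/5
(y -> y) | ~(x | y) = 1 | 4/5 = 1
y | x = 1/5 | 0 = 1/5
~(y | x) = ~1/5 = 4/5
((y -> y) | ~(x | y)) -> ~(y | x) = 1 -> 4/5 = 4/5
This gives 4/5 ≠ 1.

No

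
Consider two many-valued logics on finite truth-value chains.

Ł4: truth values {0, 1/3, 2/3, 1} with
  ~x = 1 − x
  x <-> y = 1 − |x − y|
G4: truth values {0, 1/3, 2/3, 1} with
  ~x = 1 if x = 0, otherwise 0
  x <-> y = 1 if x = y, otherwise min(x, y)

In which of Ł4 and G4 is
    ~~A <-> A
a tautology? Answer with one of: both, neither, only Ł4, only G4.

only Ł4

In Ł4: every assignment gives 1 — tautology.
In G4: at A = 1/3 the value is 1/3 — not a tautology.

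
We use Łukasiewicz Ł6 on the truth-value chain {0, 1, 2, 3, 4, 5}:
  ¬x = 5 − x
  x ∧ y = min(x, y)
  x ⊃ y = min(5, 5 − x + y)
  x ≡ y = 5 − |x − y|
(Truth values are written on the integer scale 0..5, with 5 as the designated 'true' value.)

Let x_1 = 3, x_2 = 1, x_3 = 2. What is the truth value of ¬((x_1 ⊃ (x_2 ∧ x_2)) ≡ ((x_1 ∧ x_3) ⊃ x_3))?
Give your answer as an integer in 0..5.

2

x_2 ∧ x_2 = 1 ∧ 1 = 1
x_1 ⊃ (x_2 ∧ x_2) = 3 ⊃ 1 = 3
x_1 ∧ x_3 = 3 ∧ 2 = 2
(x_1 ∧ x_3) ⊃ x_3 = 2 ⊃ 2 = 5
(x_1 ⊃ (x_2 ∧ x_2)) ≡ ((x_1 ∧ x_3) ⊃ x_3) = 3 ≡ 5 = 3
¬((x_1 ⊃ (x_2 ∧ x_2)) ≡ ((x_1 ∧ x_3) ⊃ x_3)) = ¬3 = 2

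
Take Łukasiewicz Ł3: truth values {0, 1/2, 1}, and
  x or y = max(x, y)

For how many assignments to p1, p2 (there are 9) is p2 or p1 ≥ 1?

5

p1 = 0, p2 = 0 ↦ 0  <
p1 = 0, p2 = 1/2 ↦ 1/2  <
p1 = 0, p2 = 1 ↦ 1  ≥
p1 = 1/2, p2 = 0 ↦ 1/2  <
p1 = 1/2, p2 = 1/2 ↦ 1/2  <
p1 = 1/2, p2 = 1 ↦ 1  ≥
p1 = 1, p2 = 0 ↦ 1  ≥
p1 = 1, p2 = 1/2 ↦ 1  ≥
p1 = 1, p2 = 1 ↦ 1  ≥
So 5 of the 9 assignments meet the threshold.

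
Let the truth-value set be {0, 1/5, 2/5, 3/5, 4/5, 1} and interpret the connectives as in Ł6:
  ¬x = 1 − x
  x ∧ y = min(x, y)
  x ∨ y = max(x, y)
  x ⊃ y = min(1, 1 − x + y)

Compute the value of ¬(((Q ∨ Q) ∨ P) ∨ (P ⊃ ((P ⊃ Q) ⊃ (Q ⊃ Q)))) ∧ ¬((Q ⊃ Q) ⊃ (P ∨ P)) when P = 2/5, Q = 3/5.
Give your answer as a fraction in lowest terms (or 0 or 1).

0

Q ∨ Q = 3/5 ∨ 3/5 = 3/5
(Q ∨ Q) ∨ P = 3/5 ∨ 2/5 = 3/5
P ⊃ Q = 2/5 ⊃ 3/5 = 1
Q ⊃ Q = 3/5 ⊃ 3/5 = 1
(P ⊃ Q) ⊃ (Q ⊃ Q) = 1 ⊃ 1 = 1
P ⊃ ((P ⊃ Q) ⊃ (Q ⊃ Q)) = 2/5 ⊃ 1 = 1
((Q ∨ Q) ∨ P) ∨ (P ⊃ ((P ⊃ Q) ⊃ (Q ⊃ Q))) = 3/5 ∨ 1 = 1
¬(((Q ∨ Q) ∨ P) ∨ (P ⊃ ((P ⊃ Q) ⊃ (Q ⊃ Q)))) = ¬1 = 0
Q ⊃ Q = 3/5 ⊃ 3/5 = 1
P ∨ P = 2/5 ∨ 2/5 = 2/5
(Q ⊃ Q) ⊃ (P ∨ P) = 1 ⊃ 2/5 = 2/5
¬((Q ⊃ Q) ⊃ (P ∨ P)) = ¬2/5 = 3/5
¬(((Q ∨ Q) ∨ P) ∨ (P ⊃ ((P ⊃ Q) ⊃ (Q ⊃ Q)))) ∧ ¬((Q ⊃ Q) ⊃ (P ∨ P)) = 0 ∧ 3/5 = 0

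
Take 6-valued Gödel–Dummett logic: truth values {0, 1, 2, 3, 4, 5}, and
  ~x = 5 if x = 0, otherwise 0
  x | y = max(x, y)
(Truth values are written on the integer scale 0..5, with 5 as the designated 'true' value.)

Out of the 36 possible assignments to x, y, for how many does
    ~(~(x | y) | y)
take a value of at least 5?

value 5: 5 assignments (counts)
value 0: 31 assignments
So 5 of the 36 assignments meet the threshold.

5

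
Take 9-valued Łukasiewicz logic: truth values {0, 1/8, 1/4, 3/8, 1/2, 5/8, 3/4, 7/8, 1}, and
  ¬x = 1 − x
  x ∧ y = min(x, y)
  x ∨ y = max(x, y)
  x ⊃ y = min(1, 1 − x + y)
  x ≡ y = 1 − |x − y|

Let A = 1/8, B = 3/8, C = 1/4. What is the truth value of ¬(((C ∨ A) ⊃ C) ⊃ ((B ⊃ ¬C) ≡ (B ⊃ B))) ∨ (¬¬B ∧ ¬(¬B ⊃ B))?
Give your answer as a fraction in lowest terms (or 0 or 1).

C ∨ A = 1/4 ∨ 1/8 = 1/4
(C ∨ A) ⊃ C = 1/4 ⊃ 1/4 = 1
¬C = ¬1/4 = 3/4
B ⊃ ¬C = 3/8 ⊃ 3/4 = 1
B ⊃ B = 3/8 ⊃ 3/8 = 1
(B ⊃ ¬C) ≡ (B ⊃ B) = 1 ≡ 1 = 1
((C ∨ A) ⊃ C) ⊃ ((B ⊃ ¬C) ≡ (B ⊃ B)) = 1 ⊃ 1 = 1
¬(((C ∨ A) ⊃ C) ⊃ ((B ⊃ ¬C) ≡ (B ⊃ B))) = ¬1 = 0
¬B = ¬3/8 = 5/8
¬¬B = ¬5/8 = 3/8
¬B = ¬3/8 = 5/8
¬B ⊃ B = 5/8 ⊃ 3/8 = 3/4
¬(¬B ⊃ B) = ¬3/4 = 1/4
¬¬B ∧ ¬(¬B ⊃ B) = 3/8 ∧ 1/4 = 1/4
¬(((C ∨ A) ⊃ C) ⊃ ((B ⊃ ¬C) ≡ (B ⊃ B))) ∨ (¬¬B ∧ ¬(¬B ⊃ B)) = 0 ∨ 1/4 = 1/4

1/4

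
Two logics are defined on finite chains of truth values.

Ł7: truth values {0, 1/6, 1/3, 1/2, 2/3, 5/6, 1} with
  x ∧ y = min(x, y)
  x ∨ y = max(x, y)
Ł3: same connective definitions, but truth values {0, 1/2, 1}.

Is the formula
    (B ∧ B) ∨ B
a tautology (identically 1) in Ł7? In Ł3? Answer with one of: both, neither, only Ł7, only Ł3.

neither

In Ł7: at B = 0 the value is 0 — not a tautology.
In Ł3: at B = 0 the value is 0 — not a tautology.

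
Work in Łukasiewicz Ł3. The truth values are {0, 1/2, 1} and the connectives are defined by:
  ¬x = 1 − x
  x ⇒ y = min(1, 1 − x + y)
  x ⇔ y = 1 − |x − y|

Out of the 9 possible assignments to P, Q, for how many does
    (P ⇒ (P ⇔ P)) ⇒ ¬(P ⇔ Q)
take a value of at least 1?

2

P = 0, Q = 0 ↦ 0  <
P = 0, Q = 1/2 ↦ 1/2  <
P = 0, Q = 1 ↦ 1  ≥
P = 1/2, Q = 0 ↦ 1/2  <
P = 1/2, Q = 1/2 ↦ 0  <
P = 1/2, Q = 1 ↦ 1/2  <
P = 1, Q = 0 ↦ 1  ≥
P = 1, Q = 1/2 ↦ 1/2  <
P = 1, Q = 1 ↦ 0  <
So 2 of the 9 assignments meet the threshold.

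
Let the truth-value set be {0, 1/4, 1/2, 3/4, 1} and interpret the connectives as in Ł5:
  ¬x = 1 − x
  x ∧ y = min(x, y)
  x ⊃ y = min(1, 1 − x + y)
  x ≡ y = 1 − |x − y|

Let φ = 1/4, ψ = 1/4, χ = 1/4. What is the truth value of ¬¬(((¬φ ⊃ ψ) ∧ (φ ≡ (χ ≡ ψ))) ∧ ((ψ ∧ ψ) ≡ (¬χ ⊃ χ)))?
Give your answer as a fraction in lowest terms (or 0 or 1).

1/4

¬φ = ¬1/4 = 3/4
¬φ ⊃ ψ = 3/4 ⊃ 1/4 = 1/2
χ ≡ ψ = 1/4 ≡ 1/4 = 1
φ ≡ (χ ≡ ψ) = 1/4 ≡ 1 = 1/4
(¬φ ⊃ ψ) ∧ (φ ≡ (χ ≡ ψ)) = 1/2 ∧ 1/4 = 1/4
ψ ∧ ψ = 1/4 ∧ 1/4 = 1/4
¬χ = ¬1/4 = 3/4
¬χ ⊃ χ = 3/4 ⊃ 1/4 = 1/2
(ψ ∧ ψ) ≡ (¬χ ⊃ χ) = 1/4 ≡ 1/2 = 3/4
((¬φ ⊃ ψ) ∧ (φ ≡ (χ ≡ ψ))) ∧ ((ψ ∧ ψ) ≡ (¬χ ⊃ χ)) = 1/4 ∧ 3/4 = 1/4
¬(((¬φ ⊃ ψ) ∧ (φ ≡ (χ ≡ ψ))) ∧ ((ψ ∧ ψ) ≡ (¬χ ⊃ χ))) = ¬1/4 = 3/4
¬¬(((¬φ ⊃ ψ) ∧ (φ ≡ (χ ≡ ψ))) ∧ ((ψ ∧ ψ) ≡ (¬χ ⊃ χ))) = ¬3/4 = 1/4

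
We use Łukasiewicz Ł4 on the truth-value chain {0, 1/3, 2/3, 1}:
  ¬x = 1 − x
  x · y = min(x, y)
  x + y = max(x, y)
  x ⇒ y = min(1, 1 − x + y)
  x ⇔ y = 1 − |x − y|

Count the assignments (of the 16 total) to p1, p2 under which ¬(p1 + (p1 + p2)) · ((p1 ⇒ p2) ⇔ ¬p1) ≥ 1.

p1 = 0, p2 = 0 ↦ 1  ≥
p1 = 0, p2 = 1/3 ↦ 2/3  <
p1 = 0, p2 = 2/3 ↦ 1/3  <
p1 = 0, p2 = 1 ↦ 0  <
p1 = 1/3, p2 = 0 ↦ 2/3  <
p1 = 1/3, p2 = 1/3 ↦ 2/3  <
p1 = 1/3, p2 = 2/3 ↦ 1/3  <
p1 = 1/3, p2 = 1 ↦ 0  <
p1 = 2/3, p2 = 0 ↦ 1/3  <
p1 = 2/3, p2 = 1/3 ↦ 1/3  <
p1 = 2/3, p2 = 2/3 ↦ 1/3  <
p1 = 2/3, p2 = 1 ↦ 0  <
p1 = 1, p2 = 0 ↦ 0  <
p1 = 1, p2 = 1/3 ↦ 0  <
p1 = 1, p2 = 2/3 ↦ 0  <
p1 = 1, p2 = 1 ↦ 0  <
So 1 of the 16 assignments meets the threshold.

1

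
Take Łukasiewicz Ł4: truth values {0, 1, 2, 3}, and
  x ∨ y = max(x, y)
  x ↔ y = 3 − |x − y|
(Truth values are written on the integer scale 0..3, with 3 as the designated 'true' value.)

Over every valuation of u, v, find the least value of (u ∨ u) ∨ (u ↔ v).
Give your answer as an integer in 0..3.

Take u = 0, v = 3:
u ∨ u = 0 ∨ 0 = 0
u ↔ v = 0 ↔ 3 = 0
(u ∨ u) ∨ (u ↔ v) = 0 ∨ 0 = 0
No assignment yields a value below 0, so this is the minimum.

0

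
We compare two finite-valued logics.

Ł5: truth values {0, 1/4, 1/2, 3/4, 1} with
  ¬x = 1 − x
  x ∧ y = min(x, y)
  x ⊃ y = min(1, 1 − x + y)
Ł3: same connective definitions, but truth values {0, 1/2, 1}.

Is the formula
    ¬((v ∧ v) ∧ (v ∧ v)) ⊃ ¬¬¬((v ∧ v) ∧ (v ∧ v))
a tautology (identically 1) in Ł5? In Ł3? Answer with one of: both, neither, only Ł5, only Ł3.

both

In Ł5: every assignment gives 1 — tautology.
In Ł3: every assignment gives 1 — tautology.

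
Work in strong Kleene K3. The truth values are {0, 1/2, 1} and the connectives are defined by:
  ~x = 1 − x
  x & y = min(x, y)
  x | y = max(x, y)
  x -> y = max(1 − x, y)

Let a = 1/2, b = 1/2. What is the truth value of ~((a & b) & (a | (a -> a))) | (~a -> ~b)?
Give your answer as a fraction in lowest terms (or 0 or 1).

a & b = 1/2 & 1/2 = 1/2
a -> a = 1/2 -> 1/2 = 1/2
a | (a -> a) = 1/2 | 1/2 = 1/2
(a & b) & (a | (a -> a)) = 1/2 & 1/2 = 1/2
~((a & b) & (a | (a -> a))) = ~1/2 = 1/2
~a = ~1/2 = 1/2
~b = ~1/2 = 1/2
~a -> ~b = 1/2 -> 1/2 = 1/2
~((a & b) & (a | (a -> a))) | (~a -> ~b) = 1/2 | 1/2 = 1/2

1/2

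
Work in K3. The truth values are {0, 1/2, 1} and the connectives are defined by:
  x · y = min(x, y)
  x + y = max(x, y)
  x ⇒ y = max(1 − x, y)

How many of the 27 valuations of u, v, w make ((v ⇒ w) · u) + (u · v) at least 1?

7

value 1: 7 assignments (counts)
value 1/2: 11 assignments
value 0: 9 assignments
So 7 of the 27 assignments meet the threshold.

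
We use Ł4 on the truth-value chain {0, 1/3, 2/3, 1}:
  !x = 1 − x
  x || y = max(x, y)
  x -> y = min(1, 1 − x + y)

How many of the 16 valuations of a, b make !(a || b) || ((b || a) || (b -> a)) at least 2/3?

a = 0, b = 0 ↦ 1  ≥
a = 0, b = 1/3 ↦ 2/3  ≥
a = 0, b = 2/3 ↦ 2/3  ≥
a = 0, b = 1 ↦ 1  ≥
a = 1/3, b = 0 ↦ 1  ≥
a = 1/3, b = 1/3 ↦ 1  ≥
a = 1/3, b = 2/3 ↦ 2/3  ≥
a = 1/3, b = 1 ↦ 1  ≥
a = 2/3, b = 0 ↦ 1  ≥
a = 2/3, b = 1/3 ↦ 1  ≥
a = 2/3, b = 2/3 ↦ 1  ≥
a = 2/3, b = 1 ↦ 1  ≥
a = 1, b = 0 ↦ 1  ≥
a = 1, b = 1/3 ↦ 1  ≥
a = 1, b = 2/3 ↦ 1  ≥
a = 1, b = 1 ↦ 1  ≥
So 16 of the 16 assignments meet the threshold.

16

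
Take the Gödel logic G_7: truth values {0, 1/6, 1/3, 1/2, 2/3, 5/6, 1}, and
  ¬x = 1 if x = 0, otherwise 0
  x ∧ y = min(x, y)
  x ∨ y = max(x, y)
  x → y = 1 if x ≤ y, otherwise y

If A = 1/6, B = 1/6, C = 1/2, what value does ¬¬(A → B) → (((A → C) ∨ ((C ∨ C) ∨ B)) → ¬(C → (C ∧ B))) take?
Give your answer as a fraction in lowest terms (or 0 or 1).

A → B = 1/6 → 1/6 = 1
¬(A → B) = ¬1 = 0
¬¬(A → B) = ¬0 = 1
A → C = 1/6 → 1/2 = 1
C ∨ C = 1/2 ∨ 1/2 = 1/2
(C ∨ C) ∨ B = 1/2 ∨ 1/6 = 1/2
(A → C) ∨ ((C ∨ C) ∨ B) = 1 ∨ 1/2 = 1
C ∧ B = 1/2 ∧ 1/6 = 1/6
C → (C ∧ B) = 1/2 → 1/6 = 1/6
¬(C → (C ∧ B)) = ¬1/6 = 0
((A → C) ∨ ((C ∨ C) ∨ B)) → ¬(C → (C ∧ B)) = 1 → 0 = 0
¬¬(A → B) → (((A → C) ∨ ((C ∨ C) ∨ B)) → ¬(C → (C ∧ B))) = 1 → 0 = 0

0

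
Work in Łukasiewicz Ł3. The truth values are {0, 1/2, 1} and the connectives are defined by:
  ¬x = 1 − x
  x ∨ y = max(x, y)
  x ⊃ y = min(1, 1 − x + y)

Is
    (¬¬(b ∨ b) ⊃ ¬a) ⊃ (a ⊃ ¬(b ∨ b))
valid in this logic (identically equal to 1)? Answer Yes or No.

Yes

a = 0, b = 0 ↦ 1
a = 0, b = 1/2 ↦ 1
a = 0, b = 1 ↦ 1
a = 1/2, b = 0 ↦ 1
a = 1/2, b = 1/2 ↦ 1
a = 1/2, b = 1 ↦ 1
a = 1, b = 0 ↦ 1
a = 1, b = 1/2 ↦ 1
a = 1, b = 1 ↦ 1
Every assignment gives a value ≥ 1.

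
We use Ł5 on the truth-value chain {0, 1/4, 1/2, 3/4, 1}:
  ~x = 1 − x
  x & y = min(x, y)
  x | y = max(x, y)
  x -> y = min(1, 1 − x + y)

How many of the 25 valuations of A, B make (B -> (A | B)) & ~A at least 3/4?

10

value 1: 5 assignments (counts)
value 3/4: 5 assignments (counts)
value 1/2: 5 assignments
value 1/4: 5 assignments
value 0: 5 assignments
So 10 of the 25 assignments meet the threshold.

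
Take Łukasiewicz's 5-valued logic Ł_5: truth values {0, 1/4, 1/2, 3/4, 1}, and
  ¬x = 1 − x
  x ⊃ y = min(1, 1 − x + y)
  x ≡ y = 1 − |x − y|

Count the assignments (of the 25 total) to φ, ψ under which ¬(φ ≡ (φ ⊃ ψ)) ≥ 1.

value 1: 6 assignments (counts)
value 3/4: 5 assignments
value 1/2: 6 assignments
value 1/4: 5 assignments
value 0: 3 assignments
So 6 of the 25 assignments meet the threshold.

6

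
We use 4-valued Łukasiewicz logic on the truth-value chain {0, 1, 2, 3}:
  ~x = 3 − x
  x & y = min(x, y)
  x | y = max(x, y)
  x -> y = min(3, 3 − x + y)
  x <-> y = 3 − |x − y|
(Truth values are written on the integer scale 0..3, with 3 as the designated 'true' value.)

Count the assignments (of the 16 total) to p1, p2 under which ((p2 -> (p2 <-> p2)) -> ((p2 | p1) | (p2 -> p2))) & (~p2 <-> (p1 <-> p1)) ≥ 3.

p1 = 0, p2 = 0 ↦ 3  ≥
p1 = 0, p2 = 1 ↦ 2  <
p1 = 0, p2 = 2 ↦ 1  <
p1 = 0, p2 = 3 ↦ 0  <
p1 = 1, p2 = 0 ↦ 3  ≥
p1 = 1, p2 = 1 ↦ 2  <
p1 = 1, p2 = 2 ↦ 1  <
p1 = 1, p2 = 3 ↦ 0  <
p1 = 2, p2 = 0 ↦ 3  ≥
p1 = 2, p2 = 1 ↦ 2  <
p1 = 2, p2 = 2 ↦ 1  <
p1 = 2, p2 = 3 ↦ 0  <
p1 = 3, p2 = 0 ↦ 3  ≥
p1 = 3, p2 = 1 ↦ 2  <
p1 = 3, p2 = 2 ↦ 1  <
p1 = 3, p2 = 3 ↦ 0  <
So 4 of the 16 assignments meet the threshold.

4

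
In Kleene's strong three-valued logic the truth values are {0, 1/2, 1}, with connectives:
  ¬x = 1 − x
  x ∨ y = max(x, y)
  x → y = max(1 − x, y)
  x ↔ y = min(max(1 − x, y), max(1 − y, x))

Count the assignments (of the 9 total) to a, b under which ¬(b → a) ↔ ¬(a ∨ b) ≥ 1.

3

a = 0, b = 0 ↦ 0  <
a = 0, b = 1/2 ↦ 1/2  <
a = 0, b = 1 ↦ 0  <
a = 1/2, b = 0 ↦ 1/2  <
a = 1/2, b = 1/2 ↦ 1/2  <
a = 1/2, b = 1 ↦ 1/2  <
a = 1, b = 0 ↦ 1  ≥
a = 1, b = 1/2 ↦ 1  ≥
a = 1, b = 1 ↦ 1  ≥
So 3 of the 9 assignments meet the threshold.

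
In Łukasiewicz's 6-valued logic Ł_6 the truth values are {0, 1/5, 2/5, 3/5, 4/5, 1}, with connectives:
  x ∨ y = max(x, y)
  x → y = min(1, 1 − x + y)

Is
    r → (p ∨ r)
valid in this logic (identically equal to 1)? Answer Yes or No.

Yes

At p = 1, r = 2/5, for instance:
p ∨ r = 1 ∨ 2/5 = 1
r → (p ∨ r) = 2/5 → 1 = 1
and checking the remaining 35 assignments likewise gives ≥ 1 in every case.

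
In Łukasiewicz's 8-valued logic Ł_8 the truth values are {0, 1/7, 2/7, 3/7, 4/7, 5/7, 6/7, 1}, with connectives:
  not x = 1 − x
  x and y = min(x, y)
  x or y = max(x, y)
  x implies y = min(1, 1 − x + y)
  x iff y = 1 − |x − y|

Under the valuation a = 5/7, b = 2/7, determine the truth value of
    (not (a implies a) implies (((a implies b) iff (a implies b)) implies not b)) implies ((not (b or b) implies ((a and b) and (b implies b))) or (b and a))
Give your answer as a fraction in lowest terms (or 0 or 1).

a implies a = 5/7 implies 5/7 = 1
not (a implies a) = not 1 = 0
a implies b = 5/7 implies 2/7 = 4/7
a implies b = 5/7 implies 2/7 = 4/7
(a implies b) iff (a implies b) = 4/7 iff 4/7 = 1
not b = not 2/7 = 5/7
((a implies b) iff (a implies b)) implies not b = 1 implies 5/7 = 5/7
not (a implies a) implies (((a implies b) iff (a implies b)) implies not b) = 0 implies 5/7 = 1
b or b = 2/7 or 2/7 = 2/7
not (b or b) = not 2/7 = 5/7
a and b = 5/7 and 2/7 = 2/7
b implies b = 2/7 implies 2/7 = 1
(a and b) and (b implies b) = 2/7 and 1 = 2/7
not (b or b) implies ((a and b) and (b implies b)) = 5/7 implies 2/7 = 4/7
b and a = 2/7 and 5/7 = 2/7
(not (b or b) implies ((a and b) and (b implies b))) or (b and a) = 4/7 or 2/7 = 4/7
(not (a implies a) implies (((a implies b) iff (a implies b)) implies not b)) implies ((not (b or b) implies ((a and b) and (b implies b))) or (b and a)) = 1 implies 4/7 = 4/7

4/7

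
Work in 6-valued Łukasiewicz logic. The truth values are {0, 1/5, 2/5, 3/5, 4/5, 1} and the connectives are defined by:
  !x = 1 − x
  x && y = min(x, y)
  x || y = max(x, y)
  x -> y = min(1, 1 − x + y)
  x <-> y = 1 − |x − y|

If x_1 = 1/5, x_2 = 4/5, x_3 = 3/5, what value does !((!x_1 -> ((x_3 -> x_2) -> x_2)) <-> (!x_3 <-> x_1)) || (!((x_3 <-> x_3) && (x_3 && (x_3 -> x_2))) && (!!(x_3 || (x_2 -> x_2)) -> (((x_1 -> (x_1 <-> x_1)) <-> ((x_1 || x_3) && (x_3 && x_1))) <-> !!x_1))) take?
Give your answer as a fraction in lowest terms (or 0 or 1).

!x_1 = !1/5 = 4/5
x_3 -> x_2 = 3/5 -> 4/5 = 1
(x_3 -> x_2) -> x_2 = 1 -> 4/5 = 4/5
!x_1 -> ((x_3 -> x_2) -> x_2) = 4/5 -> 4/5 = 1
!x_3 = !3/5 = 2/5
!x_3 <-> x_1 = 2/5 <-> 1/5 = 4/5
(!x_1 -> ((x_3 -> x_2) -> x_2)) <-> (!x_3 <-> x_1) = 1 <-> 4/5 = 4/5
!((!x_1 -> ((x_3 -> x_2) -> x_2)) <-> (!x_3 <-> x_1)) = !4/5 = 1/5
x_3 <-> x_3 = 3/5 <-> 3/5 = 1
x_3 -> x_2 = 3/5 -> 4/5 = 1
x_3 && (x_3 -> x_2) = 3/5 && 1 = 3/5
(x_3 <-> x_3) && (x_3 && (x_3 -> x_2)) = 1 && 3/5 = 3/5
!((x_3 <-> x_3) && (x_3 && (x_3 -> x_2))) = !3/5 = 2/5
x_2 -> x_2 = 4/5 -> 4/5 = 1
x_3 || (x_2 -> x_2) = 3/5 || 1 = 1
!(x_3 || (x_2 -> x_2)) = !1 = 0
!!(x_3 || (x_2 -> x_2)) = !0 = 1
x_1 <-> x_1 = 1/5 <-> 1/5 = 1
x_1 -> (x_1 <-> x_1) = 1/5 -> 1 = 1
x_1 || x_3 = 1/5 || 3/5 = 3/5
x_3 && x_1 = 3/5 && 1/5 = 1/5
(x_1 || x_3) && (x_3 && x_1) = 3/5 && 1/5 = 1/5
(x_1 -> (x_1 <-> x_1)) <-> ((x_1 || x_3) && (x_3 && x_1)) = 1 <-> 1/5 = 1/5
!x_1 = !1/5 = 4/5
!!x_1 = !4/5 = 1/5
((x_1 -> (x_1 <-> x_1)) <-> ((x_1 || x_3) && (x_3 && x_1))) <-> !!x_1 = 1/5 <-> 1/5 = 1
!!(x_3 || (x_2 -> x_2)) -> (((x_1 -> (x_1 <-> x_1)) <-> ((x_1 || x_3) && (x_3 && x_1))) <-> !!x_1) = 1 -> 1 = 1
!((x_3 <-> x_3) && (x_3 && (x_3 -> x_2))) && (!!(x_3 || (x_2 -> x_2)) -> (((x_1 -> (x_1 <-> x_1)) <-> ((x_1 || x_3) && (x_3 && x_1))) <-> !!x_1)) = 2/5 && 1 = 2/5
!((!x_1 -> ((x_3 -> x_2) -> x_2)) <-> (!x_3 <-> x_1)) || (!((x_3 <-> x_3) && (x_3 && (x_3 -> x_2))) && (!!(x_3 || (x_2 -> x_2)) -> (((x_1 -> (x_1 <-> x_1)) <-> ((x_1 || x_3) && (x_3 && x_1))) <-> !!x_1))) = 1/5 || 2/5 = 2/5

2/5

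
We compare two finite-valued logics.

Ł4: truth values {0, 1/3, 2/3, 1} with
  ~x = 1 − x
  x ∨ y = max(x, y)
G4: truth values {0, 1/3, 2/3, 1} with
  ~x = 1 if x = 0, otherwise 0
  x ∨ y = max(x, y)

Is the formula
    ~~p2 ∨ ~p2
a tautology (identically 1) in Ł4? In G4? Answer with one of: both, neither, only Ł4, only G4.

In Ł4: at p2 = 1/3 the value is 2/3 — not a tautology.
In G4: every assignment gives 1 — tautology.

only G4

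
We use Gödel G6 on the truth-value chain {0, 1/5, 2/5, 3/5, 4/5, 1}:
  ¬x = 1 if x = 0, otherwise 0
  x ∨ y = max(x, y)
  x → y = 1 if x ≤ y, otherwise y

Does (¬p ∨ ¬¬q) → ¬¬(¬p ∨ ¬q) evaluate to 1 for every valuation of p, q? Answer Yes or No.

No

Counterexample: take p = 1/5, q = 1/5.
¬p = ¬1/5 = 0
¬q = ¬1/5 = 0
¬¬q = ¬0 = 1
¬p ∨ ¬¬q = 0 ∨ 1 = 1
¬p = ¬1/5 = 0
¬q = ¬1/5 = 0
¬p ∨ ¬q = 0 ∨ 0 = 0
¬(¬p ∨ ¬q) = ¬0 = 1
¬¬(¬p ∨ ¬q) = ¬1 = 0
(¬p ∨ ¬¬q) → ¬¬(¬p ∨ ¬q) = 1 → 0 = 0
This gives 0 ≠ 1.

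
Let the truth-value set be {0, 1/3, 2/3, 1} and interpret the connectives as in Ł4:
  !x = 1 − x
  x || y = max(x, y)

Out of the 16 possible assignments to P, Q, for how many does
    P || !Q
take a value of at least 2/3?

12

P = 0, Q = 0 ↦ 1  ≥
P = 0, Q = 1/3 ↦ 2/3  ≥
P = 0, Q = 2/3 ↦ 1/3  <
P = 0, Q = 1 ↦ 0  <
P = 1/3, Q = 0 ↦ 1  ≥
P = 1/3, Q = 1/3 ↦ 2/3  ≥
P = 1/3, Q = 2/3 ↦ 1/3  <
P = 1/3, Q = 1 ↦ 1/3  <
P = 2/3, Q = 0 ↦ 1  ≥
P = 2/3, Q = 1/3 ↦ 2/3  ≥
P = 2/3, Q = 2/3 ↦ 2/3  ≥
P = 2/3, Q = 1 ↦ 2/3  ≥
P = 1, Q = 0 ↦ 1  ≥
P = 1, Q = 1/3 ↦ 1  ≥
P = 1, Q = 2/3 ↦ 1  ≥
P = 1, Q = 1 ↦ 1  ≥
So 12 of the 16 assignments meet the threshold.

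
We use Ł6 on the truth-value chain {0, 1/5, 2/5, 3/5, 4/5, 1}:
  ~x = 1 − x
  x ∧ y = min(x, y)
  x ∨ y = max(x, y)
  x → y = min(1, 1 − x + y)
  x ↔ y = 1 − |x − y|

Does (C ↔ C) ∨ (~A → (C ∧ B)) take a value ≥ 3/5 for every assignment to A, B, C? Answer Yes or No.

Yes

At A = 3/5, B = 0, C = 2/5, for instance:
C ↔ C = 2/5 ↔ 2/5 = 1
~A = ~3/5 = 2/5
C ∧ B = 2/5 ∧ 0 = 0
~A → (C ∧ B) = 2/5 → 0 = 3/5
(C ↔ C) ∨ (~A → (C ∧ B)) = 1 ∨ 3/5 = 1
and checking the remaining 215 assignments likewise gives ≥ 3/5 in every case.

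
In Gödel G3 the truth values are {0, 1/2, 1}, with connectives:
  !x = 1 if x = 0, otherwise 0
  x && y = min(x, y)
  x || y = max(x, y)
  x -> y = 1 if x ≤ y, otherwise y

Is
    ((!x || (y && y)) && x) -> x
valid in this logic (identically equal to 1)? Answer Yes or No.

x = 0, y = 0 ↦ 1
x = 0, y = 1/2 ↦ 1
x = 0, y = 1 ↦ 1
x = 1/2, y = 0 ↦ 1
x = 1/2, y = 1/2 ↦ 1
x = 1/2, y = 1 ↦ 1
x = 1, y = 0 ↦ 1
x = 1, y = 1/2 ↦ 1
x = 1, y = 1 ↦ 1
Every assignment gives a value ≥ 1.

Yes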